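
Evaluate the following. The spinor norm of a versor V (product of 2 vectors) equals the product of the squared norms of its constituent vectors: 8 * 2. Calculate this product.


Spinor norm N(V) = |v1|^2 * |v2|^2 * ... * |v2|^2
= 8 * 2
Running product: 8, 16
N(V) = 16


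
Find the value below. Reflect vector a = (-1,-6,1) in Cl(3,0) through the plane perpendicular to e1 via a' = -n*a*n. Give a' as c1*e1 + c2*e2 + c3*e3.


Reflection formula: a' = -n*a*n, with n = e1 (unit vector, n^2 = 1).
For reflection through hyperplane perp to e1:
The component along e1 flips sign, others stay.
a = (-1, -6, 1)
a' = (1, -6, 1)
a' = 1*e1 - 6*e2 + 1*e3


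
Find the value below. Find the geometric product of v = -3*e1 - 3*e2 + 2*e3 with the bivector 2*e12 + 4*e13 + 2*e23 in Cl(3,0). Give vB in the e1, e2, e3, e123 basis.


vB has grade-1 (vector) and grade-3 (trivector) parts: vB = (v _| B) + (v ^ B).
Vector part <vB>_1:
  e1: -v2*b12 - v3*b13 = -(-3)*(2) - (2)*(4) = -2
  e2: v1*b12 - v3*b23 = (-3)*(2) - (2)*(2) = -10
  e3: v1*b13 + v2*b23 = (-3)*(4) + (-3)*(2) = -18
Trivector part <vB>_3:
  e123: v1*b23 - v2*b13 + v3*b12 = (-3)*(2) - (-3)*(4) + (2)*(2) = 10
vB = -2*e1 - 10*e2 - 18*e3 + 10*e123


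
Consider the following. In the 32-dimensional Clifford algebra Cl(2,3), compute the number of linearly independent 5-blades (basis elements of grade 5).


Number of grade-k basis blades in Cl(p,q) with n = p + q is C(n, k).
n = 2 + 3 = 5
C(5, 5) = 5! / (5! * 0!)
= 120 / (120 * 1)
= 1


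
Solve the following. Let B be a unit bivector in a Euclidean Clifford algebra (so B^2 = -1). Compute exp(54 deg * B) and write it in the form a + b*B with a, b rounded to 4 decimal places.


For a unit bivector B with B^2 = -1, the exponential series gives
e^(theta*B) = cos(theta) + sin(theta)*B (the GA analogue of Euler's formula).
theta = 54 degrees = 0.942478 rad
cos(54 deg) = 0.5878
sin(54 deg) = 0.8090
exp(theta*B) = 0.5878 + 0.8090*B


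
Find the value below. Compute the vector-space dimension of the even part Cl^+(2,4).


Even subalgebra dimension = 2^(n-1)
n = 2 + 4 = 6
2^(6 - 1) = 2^5 = 32
Verification: sum of C(6,k) for even k = 1 + 15 + 15 + 1 = 32
Result = 32


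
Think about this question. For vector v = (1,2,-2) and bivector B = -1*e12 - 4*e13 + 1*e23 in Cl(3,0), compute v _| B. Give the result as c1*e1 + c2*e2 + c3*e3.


Left contraction v _| B = <vB>_1 (grade-1 part of the geometric product vB).
Using e1_|e12 = e2, e2_|e12 = -e1, e1_|e13 = e3, e3_|e13 = -e1, e2_|e23 = e3, e3_|e23 = -e2:
e1 coeff: -v2*b12 - v3*b13 = -(2)*(-1) - (-2)*(-4) = -6
e2 coeff: v1*b12 - v3*b23 = (1)*(-1) - (-2)*(1) = 1
e3 coeff: v1*b13 + v2*b23 = (1)*(-4) + (2)*(1) = -2
v _| B = -6*e1 + 1*e2 - 2*e3


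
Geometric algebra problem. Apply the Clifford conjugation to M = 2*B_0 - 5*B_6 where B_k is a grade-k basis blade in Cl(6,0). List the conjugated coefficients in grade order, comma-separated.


Clifford conjugate sign for grade k: (-1)^(k(k+1)/2)
Grade 0: (-1)^(0*1/2) = (-1)^0 = 1, coeff 2 -> 2
Grade 6: (-1)^(6*7/2) = (-1)^21 = -1, coeff -5 -> 5
Conjugated coefficients: 2, 5


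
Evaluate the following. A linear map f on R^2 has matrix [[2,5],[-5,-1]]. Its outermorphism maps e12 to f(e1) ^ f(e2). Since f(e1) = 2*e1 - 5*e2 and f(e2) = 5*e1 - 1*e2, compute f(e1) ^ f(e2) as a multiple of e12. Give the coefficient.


The outermorphism of a linear map f sends e1^e2 to f(e1)^f(e2).
f(e1) = 2*e1 - 5*e2
f(e2) = 5*e1 - 1*e2
f(e1) ^ f(e2) = (2*e1 - 5*e2) ^ (5*e1 - 1*e2)
= 2*(-1)*e12 + (-5)*5*e21
= (-2 - (-25))*e12
= 23*e12
Coefficient = 23


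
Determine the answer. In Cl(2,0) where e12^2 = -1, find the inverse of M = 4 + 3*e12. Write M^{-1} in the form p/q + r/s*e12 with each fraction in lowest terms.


M = 4 + 3*e12, where e12^2 = -1.
Since M commutes with its reverse ~M = a - b*e12, M * ~M = a^2 - b^2*e12^2 = a^2 + b^2.
So M^{-1} = ~M / (a^2 + b^2) = (a - b*e12)/(a^2 + b^2).
a^2 + b^2 = 16 + 9 = 25
Scalar part = 4/25 = 4/25
Bivector coeff = -3/25 = -3/25
M^{-1} = 4/25 - 3/25*e12


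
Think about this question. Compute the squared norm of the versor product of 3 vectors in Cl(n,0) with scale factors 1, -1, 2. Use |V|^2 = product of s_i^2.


Each vector v_i has |v_i|^2 = s_i^2
Squared scales: 1^2 = 1, (-1)^2 = 1, 2^2 = 4
|V|^2 = 1 * 1 * 4
= 4


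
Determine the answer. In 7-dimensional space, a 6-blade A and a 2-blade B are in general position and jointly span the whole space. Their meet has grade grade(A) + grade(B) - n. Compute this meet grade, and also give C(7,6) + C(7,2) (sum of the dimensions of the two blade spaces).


Meet grade = grade(A) + grade(B) - n
= 6 + 2 - 7 = 1
C(7,6) = 7
C(7,2) = 21
dim_A + dim_B = 7 + 21 = 28


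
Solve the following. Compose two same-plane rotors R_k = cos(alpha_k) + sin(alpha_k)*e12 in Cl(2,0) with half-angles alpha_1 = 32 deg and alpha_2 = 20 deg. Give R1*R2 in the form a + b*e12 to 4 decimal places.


Same-plane rotors commute and their half-angles add:
R1*R2 = cos(a1 + a2) + sin(a1 + a2)*e12.
a1 + a2 = 32 + 20 = 52 deg
cos(52 deg) = 0.6157
sin(52 deg) = 0.7880
R1*R2 = 0.6157 + 0.7880*e12


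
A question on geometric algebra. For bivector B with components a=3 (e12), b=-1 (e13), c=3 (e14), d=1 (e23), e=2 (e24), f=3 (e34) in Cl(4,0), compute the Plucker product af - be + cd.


Plucker relation: af - be + cd
a*f = 3*3 = 9
b*e = (-1)*2 = -2
c*d = 3*1 = 3
af - be + cd = 9 - (-2) + 3
= 14


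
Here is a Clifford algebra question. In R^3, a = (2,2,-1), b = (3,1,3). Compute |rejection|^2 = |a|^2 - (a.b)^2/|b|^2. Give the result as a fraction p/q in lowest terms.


|a|^2 = 2^2 + 2^2 + (-1)^2 = 9
|b|^2 = 3^2 + 1^2 + 3^2 = 19
a . b = 2*3 + 2*1 + (-1)*3 = 5
(a.b)^2 = 5^2 = 25
|rej|^2 = 9 - 25/19
= (171 - 25)/19
= 146/19
In lowest terms: 146/19


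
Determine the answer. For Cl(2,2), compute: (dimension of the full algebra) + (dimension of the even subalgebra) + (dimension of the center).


n = 2 + 2 = 4
Total dim = 2^4 = 16
Even subalgebra dim = 2^3 = 8
n is even, so center dim = 1
Sum = 16 + 8 + 1 = 25


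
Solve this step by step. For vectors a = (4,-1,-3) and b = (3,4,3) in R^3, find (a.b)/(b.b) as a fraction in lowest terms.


Projection coefficient = (a . b) / (b . b)
a . b = 4*3 + (-1)*4 + (-3)*3
= 12 + (-4) + (-9) = -1
b . b = 3^2 + 4^2 + 3^2
= 9 + 16 + 9 = 34
Coefficient = -1/34
In lowest terms: -1/34


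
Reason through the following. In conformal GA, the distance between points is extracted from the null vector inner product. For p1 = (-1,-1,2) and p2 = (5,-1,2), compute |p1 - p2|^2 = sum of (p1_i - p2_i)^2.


p1 - p2 = (-6, 0, 0)
|p1 - p2|^2 = (-6)^2 + 0^2 + 0^2
= 36 + 0 + 0
= 36


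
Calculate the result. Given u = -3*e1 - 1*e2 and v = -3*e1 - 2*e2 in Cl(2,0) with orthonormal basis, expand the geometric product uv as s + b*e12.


Expand: (-3*e1 - 1*e2)(-3*e1 - 2*e2)
= (-3)*(-3)*e1e1 + (-3)*(-2)*e1e2 + (-1)*(-3)*e2e1 + (-1)*(-2)*e2e2
Using e1^2 = e2^2 = 1, e2e1 = -e1e2:
Scalar part s = (-3)*(-3) + (-1)*(-2) = 9 + 2 = 11
Bivector part b = (-3)*(-2) - (-1)*(-3) = 6 - 3 = 3
uv = 11 + 3*e12


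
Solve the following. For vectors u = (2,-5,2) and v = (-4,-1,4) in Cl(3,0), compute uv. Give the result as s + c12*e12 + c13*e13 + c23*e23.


In Cl(3,0): e_i^2 = 1, e_ie_j = -e_je_i for i != j.
Scalar part = u . v = 2*(-4) + (-5)*(-1) + 2*4
= -8 + 5 + 8 = 5
e12 coeff = 2*(-1) - (-5)*(-4) = -2 - 20 = -22
e13 coeff = 2*4 - 2*(-4) = 8 - (-8) = 16
e23 coeff = (-5)*4 - 2*(-1) = -20 - (-2) = -18
uv = 5 - 22*e12 + 16*e13 - 18*e23


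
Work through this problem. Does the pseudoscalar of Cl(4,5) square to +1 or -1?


The pseudoscalar I = e1...e_n (product of all n generators) of Cl(p,q) satisfies I^2 = (-1)^(q + n(n-1)/2).
p = 4, q = 5, n = p + q = 9
n(n-1)/2 = 9 * 8 / 2 = 36
Exponent = q + n(n-1)/2 = 5 + 36 = 41
I^2 = (-1)^41 = -1


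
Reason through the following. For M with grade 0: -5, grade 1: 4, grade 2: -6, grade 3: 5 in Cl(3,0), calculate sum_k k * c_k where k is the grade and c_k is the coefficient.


Grade-weighted sum = sum of grade_k * coefficient_k
0*(-5) = 0
1*4 = 4
2*(-6) = -12
3*5 = 15
Total = 0 + 4 + (-12) + 15 = 7


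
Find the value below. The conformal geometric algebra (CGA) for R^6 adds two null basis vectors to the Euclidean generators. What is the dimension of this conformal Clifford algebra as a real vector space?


The conformal model of R^6 uses Cl(7,1): the 6 Euclidean generators plus two extra orthogonal generators e+ (e+^2 = +1) and e- (e-^2 = -1), from which the null vectors e0, einf are built.
Number of generators m = 6 + 2 = 8.
dim Cl(p,q) = 2^m = 2^8 = 256


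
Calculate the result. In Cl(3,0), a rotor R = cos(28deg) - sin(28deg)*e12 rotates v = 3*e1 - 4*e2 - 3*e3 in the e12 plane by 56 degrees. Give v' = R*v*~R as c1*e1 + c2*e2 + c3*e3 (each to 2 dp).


Rotor R = cos(28deg) - sin(28deg)*e12
Rotation angle theta = 2 * 28 = 56 degrees in the e12 plane (e1 -> e2).
The component perpendicular to the plane (e3) is invariant: v'_3 = v3 = -3.00
cos(56deg) = 0.5592, sin(56deg) = 0.8290
v'_1 = v1*cos(theta) - v2*sin(theta) = 3*0.5592 - (-4)*0.8290 = 4.99
v'_2 = v1*sin(theta) + v2*cos(theta) = 3*0.8290 + (-4)*0.5592 = 0.25
v' = 4.99*e1 + 0.25*e2 - 3.00*e3


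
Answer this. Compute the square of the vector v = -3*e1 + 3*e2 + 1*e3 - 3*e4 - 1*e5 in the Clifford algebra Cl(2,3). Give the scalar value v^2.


v^2 = sum of c_i^2 * e_i^2
Positive signature terms (e_i^2 = +1): (-3)^2 + 3^2 = 18
Negative signature terms (e_j^2 = -1): 1^2 + (-3)^2 + (-1)^2 = 11
v^2 = 18 - 11 = 7


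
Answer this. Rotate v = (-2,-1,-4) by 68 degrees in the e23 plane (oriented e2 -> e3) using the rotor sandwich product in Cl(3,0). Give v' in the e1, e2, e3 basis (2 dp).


Rotor R = cos(34deg) - sin(34deg)*e23
Rotation angle theta = 2 * 34 = 68 degrees in the e23 plane (e2 -> e3).
The component perpendicular to the plane (e1) is invariant: v'_1 = v1 = -2.00
cos(68deg) = 0.3746, sin(68deg) = 0.9272
v'_2 = v2*cos(theta) - v3*sin(theta) = -1*0.3746 - (-4)*0.9272 = 3.33
v'_3 = v2*sin(theta) + v3*cos(theta) = -1*0.9272 + (-4)*0.3746 = -2.43
v' = -2.00*e1 + 3.33*e2 - 2.43*e3


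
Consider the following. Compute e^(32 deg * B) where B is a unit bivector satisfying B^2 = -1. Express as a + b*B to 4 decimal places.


For a unit bivector B with B^2 = -1, the exponential series gives
e^(theta*B) = cos(theta) + sin(theta)*B (the GA analogue of Euler's formula).
theta = 32 degrees = 0.558505 rad
cos(32 deg) = 0.8480
sin(32 deg) = 0.5299
exp(theta*B) = 0.8480 + 0.5299*B


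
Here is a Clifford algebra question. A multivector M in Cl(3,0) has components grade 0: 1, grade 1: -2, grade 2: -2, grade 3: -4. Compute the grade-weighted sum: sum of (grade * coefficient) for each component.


Grade-weighted sum = sum of grade_k * coefficient_k
0*1 = 0
1*(-2) = -2
2*(-2) = -4
3*(-4) = -12
Total = 0 + (-2) + (-4) + (-12) = -18


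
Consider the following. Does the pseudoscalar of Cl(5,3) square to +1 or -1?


The pseudoscalar I = e1...e_n (product of all n generators) of Cl(p,q) satisfies I^2 = (-1)^(q + n(n-1)/2).
p = 5, q = 3, n = p + q = 8
n(n-1)/2 = 8 * 7 / 2 = 28
Exponent = q + n(n-1)/2 = 3 + 28 = 31
I^2 = (-1)^31 = -1


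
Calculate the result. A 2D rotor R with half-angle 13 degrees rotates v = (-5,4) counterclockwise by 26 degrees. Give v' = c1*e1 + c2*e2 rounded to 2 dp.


Rotor R = cos(13deg) - sin(13deg)*e12
Rotation angle theta = 2 * 13 = 26 degrees
v' = R*v*~R rotates v by theta.
cos(26deg) = 0.8988, sin(26deg) = 0.4384
v'_1 = -5*cos(26deg) - 4*sin(26deg)
= -5*0.8988 - 4*0.4384
= -6.25
v'_2 = -5*sin(26deg) + 4*cos(26deg)
= -5*0.4384 + 4*0.8988
= 1.40
v' = -6.25*e1 + 1.40*e2


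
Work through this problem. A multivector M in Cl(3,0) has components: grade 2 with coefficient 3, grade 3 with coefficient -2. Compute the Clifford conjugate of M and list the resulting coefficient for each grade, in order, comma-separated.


Clifford conjugate sign for grade k: (-1)^(k(k+1)/2)
Grade 2: (-1)^(2*3/2) = (-1)^3 = -1, coeff 3 -> -3
Grade 3: (-1)^(3*4/2) = (-1)^6 = 1, coeff -2 -> -2
Conjugated coefficients: -3, -2


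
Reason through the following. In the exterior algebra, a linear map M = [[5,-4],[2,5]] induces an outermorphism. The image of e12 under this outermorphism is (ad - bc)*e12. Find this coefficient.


The outermorphism of a linear map f sends e1^e2 to f(e1)^f(e2).
f(e1) = 5*e1 + 2*e2
f(e2) = -4*e1 + 5*e2
f(e1) ^ f(e2) = (5*e1 + 2*e2) ^ (-4*e1 + 5*e2)
= 5*5*e12 + 2*(-4)*e21
= (25 - (-8))*e12
= 33*e12
Coefficient = 33


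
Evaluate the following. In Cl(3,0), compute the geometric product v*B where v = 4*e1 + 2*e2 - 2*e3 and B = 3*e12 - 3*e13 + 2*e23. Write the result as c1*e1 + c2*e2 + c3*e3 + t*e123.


vB has grade-1 (vector) and grade-3 (trivector) parts: vB = (v _| B) + (v ^ B).
Vector part <vB>_1:
  e1: -v2*b12 - v3*b13 = -(2)*(3) - (-2)*(-3) = -12
  e2: v1*b12 - v3*b23 = (4)*(3) - (-2)*(2) = 16
  e3: v1*b13 + v2*b23 = (4)*(-3) + (2)*(2) = -8
Trivector part <vB>_3:
  e123: v1*b23 - v2*b13 + v3*b12 = (4)*(2) - (2)*(-3) + (-2)*(3) = 8
vB = -12*e1 + 16*e2 - 8*e3 + 8*e123


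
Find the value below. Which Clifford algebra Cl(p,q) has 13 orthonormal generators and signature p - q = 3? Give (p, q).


We need p + q = 13 and p - q = 3.
Adding: 2p = 13 + 3 = 16, so p = 8.
Then q = 13 - 8 = 5.
(p, q) = (8, 5)


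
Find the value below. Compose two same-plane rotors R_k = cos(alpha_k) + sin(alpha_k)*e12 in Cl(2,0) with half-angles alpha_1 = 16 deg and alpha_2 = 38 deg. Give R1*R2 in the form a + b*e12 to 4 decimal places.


Same-plane rotors commute and their half-angles add:
R1*R2 = cos(a1 + a2) + sin(a1 + a2)*e12.
a1 + a2 = 16 + 38 = 54 deg
cos(54 deg) = 0.5878
sin(54 deg) = 0.8090
R1*R2 = 0.5878 + 0.8090*e12


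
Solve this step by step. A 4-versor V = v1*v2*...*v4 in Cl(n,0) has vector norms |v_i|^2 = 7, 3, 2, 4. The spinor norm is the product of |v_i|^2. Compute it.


Spinor norm N(V) = |v1|^2 * |v2|^2 * ... * |v4|^2
= 7 * 3 * 2 * 4
Running product: 7, 21, 42, 168
N(V) = 168


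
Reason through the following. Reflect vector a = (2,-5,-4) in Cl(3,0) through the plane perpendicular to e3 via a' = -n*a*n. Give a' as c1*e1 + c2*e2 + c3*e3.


Reflection formula: a' = -n*a*n, with n = e3 (unit vector, n^2 = 1).
For reflection through hyperplane perp to e3:
The component along e3 flips sign, others stay.
a = (2, -5, -4)
a' = (2, -5, 4)
a' = 2*e1 - 5*e2 + 4*e3


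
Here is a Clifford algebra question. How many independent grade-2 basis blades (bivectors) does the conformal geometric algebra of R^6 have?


The conformal model of R^6 uses Cl(7,1) with m = 6 + 2 = 8 generators.
Number of grade-2 blades = C(m, 2) = C(8, 2)
= 8*7/2 = 28


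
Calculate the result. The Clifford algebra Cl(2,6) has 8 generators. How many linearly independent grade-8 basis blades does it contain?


Number of grade-k basis blades in Cl(p,q) with n = p + q is C(n, k).
n = 2 + 6 = 8
C(8, 8) = 8! / (8! * 0!)
= 40320 / (40320 * 1)
= 1


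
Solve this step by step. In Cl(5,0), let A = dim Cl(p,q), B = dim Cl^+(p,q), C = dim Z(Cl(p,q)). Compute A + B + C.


n = 5 + 0 = 5
Total dim = 2^5 = 32
Even subalgebra dim = 2^4 = 16
n is odd, so center dim = 2
Sum = 32 + 16 + 2 = 50


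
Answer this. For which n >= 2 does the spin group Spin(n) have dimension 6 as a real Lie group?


dim Spin(n) = dim so(n) = n(n-1)/2.
Solve n(n-1)/2 = 6, i.e. n^2 - n - 12 = 0.
Discriminant = 1 + 8*6 = 49
n = (1 + sqrt(49))/2 = (1 + 7)/2 = 4


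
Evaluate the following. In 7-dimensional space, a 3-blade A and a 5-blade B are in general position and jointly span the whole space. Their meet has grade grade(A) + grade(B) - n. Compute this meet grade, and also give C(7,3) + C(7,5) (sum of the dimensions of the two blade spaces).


Meet grade = grade(A) + grade(B) - n
= 3 + 5 - 7 = 1
C(7,3) = 35
C(7,5) = 21
dim_A + dim_B = 35 + 21 = 56


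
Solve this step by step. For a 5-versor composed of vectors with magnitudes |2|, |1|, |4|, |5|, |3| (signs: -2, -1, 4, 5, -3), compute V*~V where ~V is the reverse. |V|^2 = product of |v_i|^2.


Each vector v_i has |v_i|^2 = s_i^2
Squared scales: (-2)^2 = 4, (-1)^2 = 1, 4^2 = 16, 5^2 = 25, (-3)^2 = 9
|V|^2 = 4 * 1 * 16 * 25 * 9
= 14400


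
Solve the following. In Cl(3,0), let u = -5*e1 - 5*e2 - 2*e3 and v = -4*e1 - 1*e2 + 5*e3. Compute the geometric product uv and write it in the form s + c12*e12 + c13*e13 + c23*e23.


In Cl(3,0): e_i^2 = 1, e_ie_j = -e_je_i for i != j.
Scalar part = u . v = (-5)*(-4) + (-5)*(-1) + (-2)*5
= 20 + 5 + (-10) = 15
e12 coeff = (-5)*(-1) - (-5)*(-4) = 5 - 20 = -15
e13 coeff = (-5)*5 - (-2)*(-4) = -25 - 8 = -33
e23 coeff = (-5)*5 - (-2)*(-1) = -25 - 2 = -27
uv = 15 - 15*e12 - 33*e13 - 27*e23


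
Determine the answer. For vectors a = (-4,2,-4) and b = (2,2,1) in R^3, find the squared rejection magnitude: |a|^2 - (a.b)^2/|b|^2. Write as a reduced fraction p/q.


|a|^2 = (-4)^2 + 2^2 + (-4)^2 = 36
|b|^2 = 2^2 + 2^2 + 1^2 = 9
a . b = (-4)*2 + 2*2 + (-4)*1 = -8
(a.b)^2 = (-8)^2 = 64
|rej|^2 = 36 - 64/9
= (324 - 64)/9
= 260/9
In lowest terms: 260/9


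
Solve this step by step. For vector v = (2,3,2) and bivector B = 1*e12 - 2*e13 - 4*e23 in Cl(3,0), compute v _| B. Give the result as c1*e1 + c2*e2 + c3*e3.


Left contraction v _| B = <vB>_1 (grade-1 part of the geometric product vB).
Using e1_|e12 = e2, e2_|e12 = -e1, e1_|e13 = e3, e3_|e13 = -e1, e2_|e23 = e3, e3_|e23 = -e2:
e1 coeff: -v2*b12 - v3*b13 = -(3)*(1) - (2)*(-2) = 1
e2 coeff: v1*b12 - v3*b23 = (2)*(1) - (2)*(-4) = 10
e3 coeff: v1*b13 + v2*b23 = (2)*(-2) + (3)*(-4) = -16
v _| B = 1*e1 + 10*e2 - 16*e3


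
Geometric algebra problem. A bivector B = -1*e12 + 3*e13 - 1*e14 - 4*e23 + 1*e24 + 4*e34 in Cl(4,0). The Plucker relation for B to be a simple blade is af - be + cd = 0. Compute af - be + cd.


Plucker relation: af - be + cd
a*f = (-1)*4 = -4
b*e = 3*1 = 3
c*d = (-1)*(-4) = 4
af - be + cd = -4 - 3 + 4
= -3


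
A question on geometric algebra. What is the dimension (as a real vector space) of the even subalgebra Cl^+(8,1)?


Even subalgebra dimension = 2^(n-1)
n = 8 + 1 = 9
2^(9 - 1) = 2^8 = 256
Verification: sum of C(9,k) for even k = 1 + 36 + 126 + 84 + 9 = 256
Result = 256


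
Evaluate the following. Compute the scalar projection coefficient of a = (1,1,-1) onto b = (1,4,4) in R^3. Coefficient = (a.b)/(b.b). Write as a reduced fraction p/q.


Projection coefficient = (a . b) / (b . b)
a . b = 1*1 + 1*4 + (-1)*4
= 1 + 4 + (-4) = 1
b . b = 1^2 + 4^2 + 4^2
= 1 + 16 + 16 = 33
Coefficient = 1/33
In lowest terms: 1/33


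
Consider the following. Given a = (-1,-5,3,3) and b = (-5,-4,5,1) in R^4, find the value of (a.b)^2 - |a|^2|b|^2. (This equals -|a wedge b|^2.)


a . b = (-1)*(-5) + (-5)*(-4) + 3*5 + 3*1
= 5 + 20 + 15 + 3 = 43
|a|^2 = (-1)^2 + (-5)^2 + 3^2 + 3^2 = 44
|b|^2 = (-5)^2 + (-4)^2 + 5^2 + 1^2 = 67
(a.b)^2 = 43^2 = 1849
|a|^2 * |b|^2 = 44 * 67 = 2948
Result = 1849 - 2948 = -1099


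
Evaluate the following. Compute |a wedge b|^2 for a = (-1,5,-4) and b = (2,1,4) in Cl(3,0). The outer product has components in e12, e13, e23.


a wedge b = (a1*b2 - a2*b1)*e12 + (a1*b3 - a3*b1)*e13 + (a2*b3 - a3*b2)*e23
e12 coeff: (-1)*1 - 5*2 = -1 - 10 = -11
e13 coeff: (-1)*4 - (-4)*2 = -4 - (-8) = 4
e23 coeff: 5*4 - (-4)*1 = 20 - (-4) = 24
|a wedge b|^2 = (-11)^2 + 4^2 + 24^2
= 121 + 16 + 576
= 713


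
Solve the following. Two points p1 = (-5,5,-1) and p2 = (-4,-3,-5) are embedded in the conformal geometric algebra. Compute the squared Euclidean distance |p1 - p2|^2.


p1 - p2 = (-1, 8, 4)
|p1 - p2|^2 = (-1)^2 + 8^2 + 4^2
= 1 + 64 + 16
= 81


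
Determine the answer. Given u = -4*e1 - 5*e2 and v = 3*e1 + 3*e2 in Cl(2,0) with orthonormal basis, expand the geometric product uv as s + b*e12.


Expand: (-4*e1 - 5*e2)(3*e1 + 3*e2)
= (-4)*3*e1e1 + (-4)*3*e1e2 + (-5)*3*e2e1 + (-5)*3*e2e2
Using e1^2 = e2^2 = 1, e2e1 = -e1e2:
Scalar part s = (-4)*3 + (-5)*3 = -12 + (-15) = -27
Bivector part b = (-4)*3 - (-5)*3 = -12 - (-15) = 3
uv = -27 + 3*e12


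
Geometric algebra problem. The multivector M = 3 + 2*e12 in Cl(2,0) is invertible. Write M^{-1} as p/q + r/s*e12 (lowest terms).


M = 3 + 2*e12, where e12^2 = -1.
Since M commutes with its reverse ~M = a - b*e12, M * ~M = a^2 - b^2*e12^2 = a^2 + b^2.
So M^{-1} = ~M / (a^2 + b^2) = (a - b*e12)/(a^2 + b^2).
a^2 + b^2 = 9 + 4 = 13
Scalar part = 3/13 = 3/13
Bivector coeff = -2/13 = -2/13
M^{-1} = 3/13 - 2/13*e12


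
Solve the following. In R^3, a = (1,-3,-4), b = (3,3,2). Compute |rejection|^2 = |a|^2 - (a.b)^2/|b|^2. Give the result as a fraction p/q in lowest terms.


|a|^2 = 1^2 + (-3)^2 + (-4)^2 = 26
|b|^2 = 3^2 + 3^2 + 2^2 = 22
a . b = 1*3 + (-3)*3 + (-4)*2 = -14
(a.b)^2 = (-14)^2 = 196
|rej|^2 = 26 - 196/22
= (572 - 196)/22
= 376/22
In lowest terms: 188/11


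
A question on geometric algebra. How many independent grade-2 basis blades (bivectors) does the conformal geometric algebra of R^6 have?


The conformal model of R^6 uses Cl(7,1) with m = 6 + 2 = 8 generators.
Number of grade-2 blades = C(m, 2) = C(8, 2)
= 8*7/2 = 28


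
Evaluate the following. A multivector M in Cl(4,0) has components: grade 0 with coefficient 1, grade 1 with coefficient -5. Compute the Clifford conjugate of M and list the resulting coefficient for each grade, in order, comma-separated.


Clifford conjugate sign for grade k: (-1)^(k(k+1)/2)
Grade 0: (-1)^(0*1/2) = (-1)^0 = 1, coeff 1 -> 1
Grade 1: (-1)^(1*2/2) = (-1)^1 = -1, coeff -5 -> 5
Conjugated coefficients: 1, 5


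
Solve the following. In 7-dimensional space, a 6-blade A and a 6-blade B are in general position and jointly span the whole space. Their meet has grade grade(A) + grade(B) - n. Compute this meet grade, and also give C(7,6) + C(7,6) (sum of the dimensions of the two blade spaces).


Meet grade = grade(A) + grade(B) - n
= 6 + 6 - 7 = 5
C(7,6) = 7
C(7,6) = 7
dim_A + dim_B = 7 + 7 = 14


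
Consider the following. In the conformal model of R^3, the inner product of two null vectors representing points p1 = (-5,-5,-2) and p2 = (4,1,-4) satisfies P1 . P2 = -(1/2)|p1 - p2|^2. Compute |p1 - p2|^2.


p1 - p2 = (-9, -6, 2)
|p1 - p2|^2 = (-9)^2 + (-6)^2 + 2^2
= 81 + 36 + 4
= 121


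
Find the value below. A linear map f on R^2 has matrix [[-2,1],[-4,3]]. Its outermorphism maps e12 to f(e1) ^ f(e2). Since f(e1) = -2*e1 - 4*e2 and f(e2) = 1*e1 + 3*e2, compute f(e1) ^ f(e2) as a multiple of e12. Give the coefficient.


The outermorphism of a linear map f sends e1^e2 to f(e1)^f(e2).
f(e1) = -2*e1 - 4*e2
f(e2) = 1*e1 + 3*e2
f(e1) ^ f(e2) = (-2*e1 - 4*e2) ^ (1*e1 + 3*e2)
= (-2)*3*e12 + (-4)*1*e21
= (-6 - (-4))*e12
= -2*e12
Coefficient = -2


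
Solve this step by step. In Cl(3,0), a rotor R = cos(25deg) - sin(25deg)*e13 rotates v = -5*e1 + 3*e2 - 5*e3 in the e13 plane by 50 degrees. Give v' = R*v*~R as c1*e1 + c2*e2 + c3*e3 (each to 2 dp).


Rotor R = cos(25deg) - sin(25deg)*e13
Rotation angle theta = 2 * 25 = 50 degrees in the e13 plane (e1 -> e3).
The component perpendicular to the plane (e2) is invariant: v'_2 = v2 = 3.00
cos(50deg) = 0.6428, sin(50deg) = 0.7660
v'_1 = v1*cos(theta) - v3*sin(theta) = -5*0.6428 - (-5)*0.7660 = 0.62
v'_3 = v1*sin(theta) + v3*cos(theta) = -5*0.7660 + (-5)*0.6428 = -7.04
v' = 0.62*e1 + 3.00*e2 - 7.04*e3


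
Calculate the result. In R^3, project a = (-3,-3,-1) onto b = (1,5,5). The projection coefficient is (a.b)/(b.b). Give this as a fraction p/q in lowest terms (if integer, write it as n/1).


Projection coefficient = (a . b) / (b . b)
a . b = (-3)*1 + (-3)*5 + (-1)*5
= -3 + (-15) + (-5) = -23
b . b = 1^2 + 5^2 + 5^2
= 1 + 25 + 25 = 51
Coefficient = -23/51
In lowest terms: -23/51


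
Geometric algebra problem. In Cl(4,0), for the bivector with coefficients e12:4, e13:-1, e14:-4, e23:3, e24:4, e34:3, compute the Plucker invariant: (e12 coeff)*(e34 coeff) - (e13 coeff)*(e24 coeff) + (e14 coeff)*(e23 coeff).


Plucker relation: af - be + cd
a*f = 4*3 = 12
b*e = (-1)*4 = -4
c*d = (-4)*3 = -12
af - be + cd = 12 - (-4) + (-12)
= 4


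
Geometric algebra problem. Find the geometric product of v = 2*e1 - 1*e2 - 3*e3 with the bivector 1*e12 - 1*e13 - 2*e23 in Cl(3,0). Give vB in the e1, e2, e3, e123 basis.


vB has grade-1 (vector) and grade-3 (trivector) parts: vB = (v _| B) + (v ^ B).
Vector part <vB>_1:
  e1: -v2*b12 - v3*b13 = -(-1)*(1) - (-3)*(-1) = -2
  e2: v1*b12 - v3*b23 = (2)*(1) - (-3)*(-2) = -4
  e3: v1*b13 + v2*b23 = (2)*(-1) + (-1)*(-2) = 0
Trivector part <vB>_3:
  e123: v1*b23 - v2*b13 + v3*b12 = (2)*(-2) - (-1)*(-1) + (-3)*(1) = -8
vB = -2*e1 - 4*e2 + 0*e3 - 8*e123


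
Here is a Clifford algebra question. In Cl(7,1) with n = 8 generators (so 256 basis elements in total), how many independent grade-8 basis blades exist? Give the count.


Number of grade-k basis blades in Cl(p,q) with n = p + q is C(n, k).
n = 7 + 1 = 8
C(8, 8) = 8! / (8! * 0!)
= 40320 / (40320 * 1)
= 1


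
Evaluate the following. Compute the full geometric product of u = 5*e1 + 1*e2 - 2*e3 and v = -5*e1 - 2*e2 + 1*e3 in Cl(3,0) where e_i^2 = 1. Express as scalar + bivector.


In Cl(3,0): e_i^2 = 1, e_ie_j = -e_je_i for i != j.
Scalar part = u . v = 5*(-5) + 1*(-2) + (-2)*1
= -25 + (-2) + (-2) = -29
e12 coeff = 5*(-2) - 1*(-5) = -10 - (-5) = -5
e13 coeff = 5*1 - (-2)*(-5) = 5 - 10 = -5
e23 coeff = 1*1 - (-2)*(-2) = 1 - 4 = -3
uv = -29 - 5*e12 - 5*e13 - 3*e23


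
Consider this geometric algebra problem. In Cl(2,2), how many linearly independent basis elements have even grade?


Even subalgebra dimension = 2^(n-1)
n = 2 + 2 = 4
2^(4 - 1) = 2^3 = 8
Verification: sum of C(4,k) for even k = 1 + 6 + 1 = 8
Result = 8


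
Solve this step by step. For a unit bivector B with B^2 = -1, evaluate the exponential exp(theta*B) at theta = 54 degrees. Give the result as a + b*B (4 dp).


For a unit bivector B with B^2 = -1, the exponential series gives
e^(theta*B) = cos(theta) + sin(theta)*B (the GA analogue of Euler's formula).
theta = 54 degrees = 0.942478 rad
cos(54 deg) = 0.5878
sin(54 deg) = 0.8090
exp(theta*B) = 0.5878 + 0.8090*B


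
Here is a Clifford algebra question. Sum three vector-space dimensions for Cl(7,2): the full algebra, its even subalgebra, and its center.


n = 7 + 2 = 9
Total dim = 2^9 = 512
Even subalgebra dim = 2^8 = 256
n is odd, so center dim = 2
Sum = 512 + 256 + 2 = 770


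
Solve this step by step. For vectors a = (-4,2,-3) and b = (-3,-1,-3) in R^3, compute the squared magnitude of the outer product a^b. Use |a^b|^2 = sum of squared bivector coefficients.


a wedge b = (a1*b2 - a2*b1)*e12 + (a1*b3 - a3*b1)*e13 + (a2*b3 - a3*b2)*e23
e12 coeff: (-4)*(-1) - 2*(-3) = 4 - (-6) = 10
e13 coeff: (-4)*(-3) - (-3)*(-3) = 12 - 9 = 3
e23 coeff: 2*(-3) - (-3)*(-1) = -6 - 3 = -9
|a wedge b|^2 = 10^2 + 3^2 + (-9)^2
= 100 + 9 + 81
= 190


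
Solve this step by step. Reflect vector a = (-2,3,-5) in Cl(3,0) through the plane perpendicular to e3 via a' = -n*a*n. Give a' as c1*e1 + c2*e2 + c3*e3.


Reflection formula: a' = -n*a*n, with n = e3 (unit vector, n^2 = 1).
For reflection through hyperplane perp to e3:
The component along e3 flips sign, others stay.
a = (-2, 3, -5)
a' = (-2, 3, 5)
a' = -2*e1 + 3*e2 + 5*e3


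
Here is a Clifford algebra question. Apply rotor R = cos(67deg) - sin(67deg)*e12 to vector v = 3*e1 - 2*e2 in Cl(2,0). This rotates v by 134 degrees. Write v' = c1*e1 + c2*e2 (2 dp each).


Rotor R = cos(67deg) - sin(67deg)*e12
Rotation angle theta = 2 * 67 = 134 degrees
v' = R*v*~R rotates v by theta.
cos(134deg) = -0.6947, sin(134deg) = 0.7193
v'_1 = 3*cos(134deg) - (-2)*sin(134deg)
= 3*(-0.6947) - (-2)*0.7193
= -0.65
v'_2 = 3*sin(134deg) + (-2)*cos(134deg)
= 3*0.7193 + (-2)*(-0.6947)
= 3.55
v' = -0.65*e1 + 3.55*e2


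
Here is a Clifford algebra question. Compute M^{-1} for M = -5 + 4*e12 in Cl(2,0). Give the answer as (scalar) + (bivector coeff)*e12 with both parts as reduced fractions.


M = -5 + 4*e12, where e12^2 = -1.
Since M commutes with its reverse ~M = a - b*e12, M * ~M = a^2 - b^2*e12^2 = a^2 + b^2.
So M^{-1} = ~M / (a^2 + b^2) = (a - b*e12)/(a^2 + b^2).
a^2 + b^2 = 25 + 16 = 41
Scalar part = -5/41 = -5/41
Bivector coeff = -4/41 = -4/41
M^{-1} = -5/41 - 4/41*e12


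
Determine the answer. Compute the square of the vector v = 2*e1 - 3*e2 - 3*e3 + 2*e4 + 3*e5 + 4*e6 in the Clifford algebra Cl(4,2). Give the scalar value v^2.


v^2 = sum of c_i^2 * e_i^2
Positive signature terms (e_i^2 = +1): 2^2 + (-3)^2 + (-3)^2 + 2^2 = 26
Negative signature terms (e_j^2 = -1): 3^2 + 4^2 = 25
v^2 = 26 - 25 = 1


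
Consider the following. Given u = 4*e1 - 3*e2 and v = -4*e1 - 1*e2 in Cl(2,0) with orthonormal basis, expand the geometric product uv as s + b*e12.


Expand: (4*e1 - 3*e2)(-4*e1 - 1*e2)
= 4*(-4)*e1e1 + 4*(-1)*e1e2 + (-3)*(-4)*e2e1 + (-3)*(-1)*e2e2
Using e1^2 = e2^2 = 1, e2e1 = -e1e2:
Scalar part s = 4*(-4) + (-3)*(-1) = -16 + 3 = -13
Bivector part b = 4*(-1) - (-3)*(-4) = -4 - 12 = -16
uv = -13 - 16*e12


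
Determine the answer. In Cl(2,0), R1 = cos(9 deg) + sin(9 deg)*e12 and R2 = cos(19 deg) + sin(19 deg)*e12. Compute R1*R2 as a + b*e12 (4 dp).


Same-plane rotors commute and their half-angles add:
R1*R2 = cos(a1 + a2) + sin(a1 + a2)*e12.
a1 + a2 = 9 + 19 = 28 deg
cos(28 deg) = 0.8829
sin(28 deg) = 0.4695
R1*R2 = 0.8829 + 0.4695*e12


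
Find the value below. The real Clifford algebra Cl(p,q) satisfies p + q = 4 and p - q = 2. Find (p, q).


We need p + q = 4 and p - q = 2.
Adding: 2p = 4 + 2 = 6, so p = 3.
Then q = 4 - 3 = 1.
(p, q) = (3, 1)


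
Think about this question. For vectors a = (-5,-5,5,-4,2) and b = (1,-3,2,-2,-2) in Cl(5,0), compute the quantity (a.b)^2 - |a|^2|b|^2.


a . b = (-5)*1 + (-5)*(-3) + 5*2 + (-4)*(-2) + 2*(-2)
= -5 + 15 + 10 + 8 + (-4) = 24
|a|^2 = (-5)^2 + (-5)^2 + 5^2 + (-4)^2 + 2^2 = 95
|b|^2 = 1^2 + (-3)^2 + 2^2 + (-2)^2 + (-2)^2 = 22
(a.b)^2 = 24^2 = 576
|a|^2 * |b|^2 = 95 * 22 = 2090
Result = 576 - 2090 = -1514


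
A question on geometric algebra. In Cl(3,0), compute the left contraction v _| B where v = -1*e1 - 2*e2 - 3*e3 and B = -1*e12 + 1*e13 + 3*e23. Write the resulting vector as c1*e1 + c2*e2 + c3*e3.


Left contraction v _| B = <vB>_1 (grade-1 part of the geometric product vB).
Using e1_|e12 = e2, e2_|e12 = -e1, e1_|e13 = e3, e3_|e13 = -e1, e2_|e23 = e3, e3_|e23 = -e2:
e1 coeff: -v2*b12 - v3*b13 = -(-2)*(-1) - (-3)*(1) = 1
e2 coeff: v1*b12 - v3*b23 = (-1)*(-1) - (-3)*(3) = 10
e3 coeff: v1*b13 + v2*b23 = (-1)*(1) + (-2)*(3) = -7
v _| B = 1*e1 + 10*e2 - 7*e3


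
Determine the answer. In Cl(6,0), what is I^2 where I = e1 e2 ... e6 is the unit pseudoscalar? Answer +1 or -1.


The pseudoscalar I = e1...e_n (product of all n generators) of Cl(p,q) satisfies I^2 = (-1)^(q + n(n-1)/2).
p = 6, q = 0, n = p + q = 6
n(n-1)/2 = 6 * 5 / 2 = 15
Exponent = q + n(n-1)/2 = 0 + 15 = 15
I^2 = (-1)^15 = -1


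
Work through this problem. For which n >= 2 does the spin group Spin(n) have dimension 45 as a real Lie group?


dim Spin(n) = dim so(n) = n(n-1)/2.
Solve n(n-1)/2 = 45, i.e. n^2 - n - 90 = 0.
Discriminant = 1 + 8*45 = 361
n = (1 + sqrt(361))/2 = (1 + 19)/2 = 10


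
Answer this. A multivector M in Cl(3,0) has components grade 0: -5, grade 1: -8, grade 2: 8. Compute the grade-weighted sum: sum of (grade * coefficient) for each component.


Grade-weighted sum = sum of grade_k * coefficient_k
0*(-5) = 0
1*(-8) = -8
2*8 = 16
Total = 0 + (-8) + 16 = 8


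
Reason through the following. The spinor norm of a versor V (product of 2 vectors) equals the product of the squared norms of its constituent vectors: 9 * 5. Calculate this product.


Spinor norm N(V) = |v1|^2 * |v2|^2 * ... * |v2|^2
= 9 * 5
Running product: 9, 45
N(V) = 45


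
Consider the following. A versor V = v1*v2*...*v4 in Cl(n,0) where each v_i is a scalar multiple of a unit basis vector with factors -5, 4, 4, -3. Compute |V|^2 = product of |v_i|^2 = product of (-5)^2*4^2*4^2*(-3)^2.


Each vector v_i has |v_i|^2 = s_i^2
Squared scales: (-5)^2 = 25, 4^2 = 16, 4^2 = 16, (-3)^2 = 9
|V|^2 = 25 * 16 * 16 * 9
= 57600


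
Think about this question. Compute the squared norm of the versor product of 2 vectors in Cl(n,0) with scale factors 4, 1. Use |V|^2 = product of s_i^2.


Each vector v_i has |v_i|^2 = s_i^2
Squared scales: 4^2 = 16, 1^2 = 1
|V|^2 = 16 * 1
= 16


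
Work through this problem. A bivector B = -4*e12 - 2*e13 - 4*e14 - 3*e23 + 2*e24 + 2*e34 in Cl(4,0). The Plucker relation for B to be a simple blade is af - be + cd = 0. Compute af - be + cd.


Plucker relation: af - be + cd
a*f = (-4)*2 = -8
b*e = (-2)*2 = -4
c*d = (-4)*(-3) = 12
af - be + cd = -8 - (-4) + 12
= 8


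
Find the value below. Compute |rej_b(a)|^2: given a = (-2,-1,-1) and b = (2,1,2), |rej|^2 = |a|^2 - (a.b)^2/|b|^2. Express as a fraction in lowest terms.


|a|^2 = (-2)^2 + (-1)^2 + (-1)^2 = 6
|b|^2 = 2^2 + 1^2 + 2^2 = 9
a . b = (-2)*2 + (-1)*1 + (-1)*2 = -7
(a.b)^2 = (-7)^2 = 49
|rej|^2 = 6 - 49/9
= (54 - 49)/9
= 5/9
In lowest terms: 5/9


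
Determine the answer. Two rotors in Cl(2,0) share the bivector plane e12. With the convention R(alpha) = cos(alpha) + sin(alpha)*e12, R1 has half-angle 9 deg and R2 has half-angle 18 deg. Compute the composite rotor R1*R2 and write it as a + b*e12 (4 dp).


Same-plane rotors commute and their half-angles add:
R1*R2 = cos(a1 + a2) + sin(a1 + a2)*e12.
a1 + a2 = 9 + 18 = 27 deg
cos(27 deg) = 0.8910
sin(27 deg) = 0.4540
R1*R2 = 0.8910 + 0.4540*e12


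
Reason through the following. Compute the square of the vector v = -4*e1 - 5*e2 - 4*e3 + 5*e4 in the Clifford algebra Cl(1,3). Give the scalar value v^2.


v^2 = sum of c_i^2 * e_i^2
Positive signature terms (e_i^2 = +1): (-4)^2 = 16
Negative signature terms (e_j^2 = -1): (-5)^2 + (-4)^2 + 5^2 = 66
v^2 = 16 - 66 = -50


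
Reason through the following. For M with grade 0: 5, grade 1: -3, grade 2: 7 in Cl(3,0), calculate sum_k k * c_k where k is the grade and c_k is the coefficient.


Grade-weighted sum = sum of grade_k * coefficient_k
0*5 = 0
1*(-3) = -3
2*7 = 14
Total = 0 + (-3) + 14 = 11


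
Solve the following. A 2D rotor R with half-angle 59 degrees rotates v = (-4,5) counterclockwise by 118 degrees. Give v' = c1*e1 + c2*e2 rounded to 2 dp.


Rotor R = cos(59deg) - sin(59deg)*e12
Rotation angle theta = 2 * 59 = 118 degrees
v' = R*v*~R rotates v by theta.
cos(118deg) = -0.4695, sin(118deg) = 0.8829
v'_1 = -4*cos(118deg) - 5*sin(118deg)
= -4*(-0.4695) - 5*0.8829
= -2.54
v'_2 = -4*sin(118deg) + 5*cos(118deg)
= -4*0.8829 + 5*(-0.4695)
= -5.88
v' = -2.54*e1 - 5.88*e2


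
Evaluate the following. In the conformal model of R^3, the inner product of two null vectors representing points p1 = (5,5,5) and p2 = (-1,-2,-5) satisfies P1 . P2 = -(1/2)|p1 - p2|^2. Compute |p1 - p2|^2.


p1 - p2 = (6, 7, 10)
|p1 - p2|^2 = 6^2 + 7^2 + 10^2
= 36 + 49 + 100
= 185


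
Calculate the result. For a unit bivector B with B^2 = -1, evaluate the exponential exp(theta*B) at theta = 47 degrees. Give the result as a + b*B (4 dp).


For a unit bivector B with B^2 = -1, the exponential series gives
e^(theta*B) = cos(theta) + sin(theta)*B (the GA analogue of Euler's formula).
theta = 47 degrees = 0.820305 rad
cos(47 deg) = 0.6820
sin(47 deg) = 0.7314
exp(theta*B) = 0.6820 + 0.7314*B


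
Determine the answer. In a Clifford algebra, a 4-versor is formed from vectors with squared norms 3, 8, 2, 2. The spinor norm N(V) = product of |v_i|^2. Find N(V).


Spinor norm N(V) = |v1|^2 * |v2|^2 * ... * |v4|^2
= 3 * 8 * 2 * 2
Running product: 3, 24, 48, 96
N(V) = 96


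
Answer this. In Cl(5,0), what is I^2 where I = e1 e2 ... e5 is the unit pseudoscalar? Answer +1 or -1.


The pseudoscalar I = e1...e_n (product of all n generators) of Cl(p,q) satisfies I^2 = (-1)^(q + n(n-1)/2).
p = 5, q = 0, n = p + q = 5
n(n-1)/2 = 5 * 4 / 2 = 10
Exponent = q + n(n-1)/2 = 0 + 10 = 10
I^2 = (-1)^10 = +1


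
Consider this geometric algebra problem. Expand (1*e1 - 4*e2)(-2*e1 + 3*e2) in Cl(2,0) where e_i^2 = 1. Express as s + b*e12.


Expand: (1*e1 - 4*e2)(-2*e1 + 3*e2)
= 1*(-2)*e1e1 + 1*3*e1e2 + (-4)*(-2)*e2e1 + (-4)*3*e2e2
Using e1^2 = e2^2 = 1, e2e1 = -e1e2:
Scalar part s = 1*(-2) + (-4)*3 = -2 + (-12) = -14
Bivector part b = 1*3 - (-4)*(-2) = 3 - 8 = -5
uv = -14 - 5*e12


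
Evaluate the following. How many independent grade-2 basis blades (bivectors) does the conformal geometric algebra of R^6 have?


The conformal model of R^6 uses Cl(7,1) with m = 6 + 2 = 8 generators.
Number of grade-2 blades = C(m, 2) = C(8, 2)
= 8*7/2 = 28


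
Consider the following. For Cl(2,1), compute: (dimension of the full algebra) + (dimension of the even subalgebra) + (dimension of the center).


n = 2 + 1 = 3
Total dim = 2^3 = 8
Even subalgebra dim = 2^2 = 4
n is odd, so center dim = 2
Sum = 8 + 4 + 2 = 14


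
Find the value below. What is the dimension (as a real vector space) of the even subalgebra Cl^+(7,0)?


Even subalgebra dimension = 2^(n-1)
n = 7 + 0 = 7
2^(7 - 1) = 2^6 = 64
Verification: sum of C(7,k) for even k = 1 + 21 + 35 + 7 = 64
Result = 64


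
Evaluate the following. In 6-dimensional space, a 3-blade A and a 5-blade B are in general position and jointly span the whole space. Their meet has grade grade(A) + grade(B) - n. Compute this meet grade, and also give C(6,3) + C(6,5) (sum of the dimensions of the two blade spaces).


Meet grade = grade(A) + grade(B) - n
= 3 + 5 - 6 = 2
C(6,3) = 20
C(6,5) = 6
dim_A + dim_B = 20 + 6 = 26


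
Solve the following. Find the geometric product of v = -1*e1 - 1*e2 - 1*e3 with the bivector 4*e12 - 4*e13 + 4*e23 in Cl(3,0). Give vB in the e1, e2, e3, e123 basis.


vB has grade-1 (vector) and grade-3 (trivector) parts: vB = (v _| B) + (v ^ B).
Vector part <vB>_1:
  e1: -v2*b12 - v3*b13 = -(-1)*(4) - (-1)*(-4) = 0
  e2: v1*b12 - v3*b23 = (-1)*(4) - (-1)*(4) = 0
  e3: v1*b13 + v2*b23 = (-1)*(-4) + (-1)*(4) = 0
Trivector part <vB>_3:
  e123: v1*b23 - v2*b13 + v3*b12 = (-1)*(4) - (-1)*(-4) + (-1)*(4) = -12
vB = 0*e1 + 0*e2 + 0*e3 - 12*e123


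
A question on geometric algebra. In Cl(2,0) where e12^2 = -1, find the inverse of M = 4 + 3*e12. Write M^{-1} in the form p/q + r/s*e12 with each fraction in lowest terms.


M = 4 + 3*e12, where e12^2 = -1.
Since M commutes with its reverse ~M = a - b*e12, M * ~M = a^2 - b^2*e12^2 = a^2 + b^2.
So M^{-1} = ~M / (a^2 + b^2) = (a - b*e12)/(a^2 + b^2).
a^2 + b^2 = 16 + 9 = 25
Scalar part = 4/25 = 4/25
Bivector coeff = -3/25 = -3/25
M^{-1} = 4/25 - 3/25*e12


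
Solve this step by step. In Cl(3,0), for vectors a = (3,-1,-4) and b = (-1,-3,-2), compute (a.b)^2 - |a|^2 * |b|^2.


a . b = 3*(-1) + (-1)*(-3) + (-4)*(-2)
= -3 + 3 + 8 = 8
|a|^2 = 3^2 + (-1)^2 + (-4)^2 = 26
|b|^2 = (-1)^2 + (-3)^2 + (-2)^2 = 14
(a.b)^2 = 8^2 = 64
|a|^2 * |b|^2 = 26 * 14 = 364
Result = 64 - 364 = -300


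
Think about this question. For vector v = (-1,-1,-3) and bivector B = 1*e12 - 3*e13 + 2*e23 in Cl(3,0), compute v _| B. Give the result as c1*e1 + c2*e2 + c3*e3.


Left contraction v _| B = <vB>_1 (grade-1 part of the geometric product vB).
Using e1_|e12 = e2, e2_|e12 = -e1, e1_|e13 = e3, e3_|e13 = -e1, e2_|e23 = e3, e3_|e23 = -e2:
e1 coeff: -v2*b12 - v3*b13 = -(-1)*(1) - (-3)*(-3) = -8
e2 coeff: v1*b12 - v3*b23 = (-1)*(1) - (-3)*(2) = 5
e3 coeff: v1*b13 + v2*b23 = (-1)*(-3) + (-1)*(2) = 1
v _| B = -8*e1 + 5*e2 + 1*e3


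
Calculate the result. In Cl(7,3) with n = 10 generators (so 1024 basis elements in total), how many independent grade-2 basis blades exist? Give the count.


Number of grade-k basis blades in Cl(p,q) with n = p + q is C(n, k).
n = 7 + 3 = 10
C(10, 2) = 10! / (2! * 8!)
= 3628800 / (2 * 40320)
= 45


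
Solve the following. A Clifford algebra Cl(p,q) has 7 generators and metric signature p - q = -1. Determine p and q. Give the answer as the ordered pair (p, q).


We need p + q = 7 and p - q = -1.
Adding: 2p = 7 + (-1) = 6, so p = 3.
Then q = 7 - 3 = 4.
(p, q) = (3, 4)


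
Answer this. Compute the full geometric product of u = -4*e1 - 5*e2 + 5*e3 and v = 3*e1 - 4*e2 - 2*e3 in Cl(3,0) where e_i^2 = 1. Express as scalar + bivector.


In Cl(3,0): e_i^2 = 1, e_ie_j = -e_je_i for i != j.
Scalar part = u . v = (-4)*3 + (-5)*(-4) + 5*(-2)
= -12 + 20 + (-10) = -2
e12 coeff = (-4)*(-4) - (-5)*3 = 16 - (-15) = 31
e13 coeff = (-4)*(-2) - 5*3 = 8 - 15 = -7
e23 coeff = (-5)*(-2) - 5*(-4) = 10 - (-20) = 30
uv = -2 + 31*e12 - 7*e13 + 30*e23
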